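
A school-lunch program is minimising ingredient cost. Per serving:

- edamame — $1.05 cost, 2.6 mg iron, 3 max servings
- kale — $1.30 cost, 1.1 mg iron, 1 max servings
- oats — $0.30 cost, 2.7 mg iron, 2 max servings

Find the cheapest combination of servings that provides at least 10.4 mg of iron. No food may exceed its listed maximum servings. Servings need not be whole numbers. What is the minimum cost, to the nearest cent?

Cost per mg of iron: oats $0.1111, edamame $0.4038, kale $1.1818.
Take 2 servings of oats: +5.4 mg iron for $0.60 (total $0.60, still need 5.0 mg).
Take 1.923 servings of edamame: +5.0 mg iron for $2.02 (total $2.62, still need 0.0 mg).
Filling from the cheapest source first is optimal under one linear minimum: $2.62.

$2.62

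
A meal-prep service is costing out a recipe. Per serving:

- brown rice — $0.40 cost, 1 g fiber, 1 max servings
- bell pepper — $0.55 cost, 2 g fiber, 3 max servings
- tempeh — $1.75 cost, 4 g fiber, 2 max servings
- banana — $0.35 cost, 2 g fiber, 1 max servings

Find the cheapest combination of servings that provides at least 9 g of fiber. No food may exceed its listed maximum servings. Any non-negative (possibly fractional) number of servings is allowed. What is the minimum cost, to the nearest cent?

Cost per g of fiber: banana $0.1750, bell pepper $0.2750, brown rice $0.4000, tempeh $0.4375.
Take 1 serving of banana: +2.0 g fiber for $0.35 (total $0.35, still need 7.0 g).
Take 3 servings of bell pepper: +6.0 g fiber for $1.65 (total $2.00, still need 1.0 g).
Take 1 serving of brown rice: +1.0 g fiber for $0.40 (total $2.40, still need 0.0 g).
Filling from the cheapest source first is optimal under one linear minimum: $2.40.

$2.40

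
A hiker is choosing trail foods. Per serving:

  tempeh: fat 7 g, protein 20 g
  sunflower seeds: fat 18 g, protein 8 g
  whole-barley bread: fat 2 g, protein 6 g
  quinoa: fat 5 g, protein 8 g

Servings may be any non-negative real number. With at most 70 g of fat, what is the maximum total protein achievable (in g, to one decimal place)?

Protein per g fat: whole-barley bread 3, tempeh 2.857, quinoa 1.6, sunflower seeds 0.4444.
With no serving limits, spend the whole fat allowance on whole-barley bread: 70 g / 2 g × 6 g = 210.0 g.

210.0 g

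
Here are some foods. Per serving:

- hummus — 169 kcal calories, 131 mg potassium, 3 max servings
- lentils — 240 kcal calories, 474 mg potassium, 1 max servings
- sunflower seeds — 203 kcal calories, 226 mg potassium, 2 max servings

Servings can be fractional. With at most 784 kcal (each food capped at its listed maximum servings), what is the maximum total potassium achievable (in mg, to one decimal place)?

Potassium per kcal: lentils 1.975, sunflower seeds 1.113, hummus 0.7751.
Take 1 serving of lentils: uses 240 kcal, +474.0 mg potassium (running total 474.0 mg).
Take 2 servings of sunflower seeds: uses 406 kcal, +452.0 mg potassium (running total 926.0 mg).
Take 0.8166 servings of hummus: uses 138 kcal, +107.0 mg potassium (running total 1033.0 mg).
Filling greedily by potassium-per-kcal is optimal for one linear limit, giving 1033.0 mg.

1033.0 mg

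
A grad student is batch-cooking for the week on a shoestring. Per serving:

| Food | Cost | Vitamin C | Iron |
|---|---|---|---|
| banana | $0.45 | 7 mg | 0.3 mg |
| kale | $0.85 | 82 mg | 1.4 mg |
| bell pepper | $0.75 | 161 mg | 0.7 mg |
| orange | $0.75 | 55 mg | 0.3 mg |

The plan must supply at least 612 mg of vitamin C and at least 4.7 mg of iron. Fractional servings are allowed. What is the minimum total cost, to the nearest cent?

Compare the cost at each extreme point of the feasible region.
banana only: max(612/7, 4.7/0.3) = 87.43 servings → $39.34.
kale only: max(612/82, 4.7/1.4) = 7.463 servings → $6.34.
bell pepper only: max(612/161, 4.7/0.7) = 6.714 servings → $5.04.
orange only: max(612/55, 4.7/0.3) = 15.67 servings → $11.75.
banana + kale: intersection lies outside the first quadrant.
banana + bell pepper with both tight: 7.565 servings and 3.472 servings → $6.01.
banana + orange with both tight: 5.201 servings and 10.47 servings → $10.19.
kale + bell pepper with both tight: 1.954 servings and 2.806 servings → $3.77.
kale + orange with both tight: 1.429 servings and 8.996 servings → $7.96.
bell pepper + orange: the both-tight solution has a negative serving — not a feasible corner.
The minimum over all feasible corners is $3.77.

$3.77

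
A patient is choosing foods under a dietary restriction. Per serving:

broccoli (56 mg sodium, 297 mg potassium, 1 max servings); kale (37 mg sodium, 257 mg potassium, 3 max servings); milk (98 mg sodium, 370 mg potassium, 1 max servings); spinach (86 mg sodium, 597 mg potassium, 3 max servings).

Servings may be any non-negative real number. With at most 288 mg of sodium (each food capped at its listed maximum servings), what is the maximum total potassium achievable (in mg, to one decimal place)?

1999.7 mg

Potassium per mg sodium: kale 6.946, spinach 6.942, broccoli 5.304, milk 3.776.
Take 3 servings of kale: uses 111 mg sodium, +771.0 mg potassium (running total 771.0 mg).
Take 2.058 servings of spinach: uses 177 mg sodium, +1228.7 mg potassium (running total 1999.7 mg).
Greedy by best ratio exhausts the sodium allowance optimally: 1999.7 mg.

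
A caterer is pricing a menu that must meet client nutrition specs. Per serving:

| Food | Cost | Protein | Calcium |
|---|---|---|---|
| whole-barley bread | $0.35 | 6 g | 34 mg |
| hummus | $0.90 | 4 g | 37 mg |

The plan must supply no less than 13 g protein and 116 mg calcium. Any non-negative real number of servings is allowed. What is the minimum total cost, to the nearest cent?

$1.19

A basic optimal solution has at most two foods positive. Try each food alone and each pair with both targets met exactly.
whole-barley bread only: max(13/6, 116/34) = 3.412 servings → $1.19.
hummus only: max(13/4, 116/37) = 3.25 servings → $2.92.
whole-barley bread + hummus with both tight: 0.1977 servings and 2.953 servings → $2.73.
The minimum over all feasible corners is $1.19.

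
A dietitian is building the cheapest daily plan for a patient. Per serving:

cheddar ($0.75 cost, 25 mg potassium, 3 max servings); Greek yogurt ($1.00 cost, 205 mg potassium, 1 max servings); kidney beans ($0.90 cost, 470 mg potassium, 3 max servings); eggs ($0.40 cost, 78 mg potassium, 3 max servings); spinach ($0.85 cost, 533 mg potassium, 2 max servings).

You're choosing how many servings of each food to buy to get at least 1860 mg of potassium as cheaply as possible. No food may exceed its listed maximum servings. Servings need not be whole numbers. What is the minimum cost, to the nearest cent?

Cost per mg of potassium: spinach $0.0016, kidney beans $0.0019, Greek yogurt $0.0049, eggs $0.0051, cheddar $0.0300.
Take 2 servings of spinach: +1066.0 mg potassium for $1.70 (total $1.70, still need 794.0 mg).
Take 1.689 servings of kidney beans: +794.0 mg potassium for $1.52 (total $3.22, still need 0.0 mg).
Filling from the cheapest source first is optimal under one linear minimum: $3.22.

$3.22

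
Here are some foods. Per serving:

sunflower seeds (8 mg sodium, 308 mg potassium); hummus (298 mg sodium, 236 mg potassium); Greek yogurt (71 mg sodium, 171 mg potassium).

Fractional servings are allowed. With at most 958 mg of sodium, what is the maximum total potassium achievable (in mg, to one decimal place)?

Potassium per mg sodium: sunflower seeds 38.5, Greek yogurt 2.408, hummus 0.7919.
With no serving limits, spend the whole sodium allowance on sunflower seeds: 958 mg / 8 mg × 308 mg = 36883.0 mg.

36883.0 mg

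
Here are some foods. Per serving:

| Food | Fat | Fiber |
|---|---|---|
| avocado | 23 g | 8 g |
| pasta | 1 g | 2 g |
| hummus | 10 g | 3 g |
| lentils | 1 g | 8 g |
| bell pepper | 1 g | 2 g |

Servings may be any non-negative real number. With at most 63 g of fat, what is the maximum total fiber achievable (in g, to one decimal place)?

504.0 g

Fiber per g fat: lentils 8, pasta 2, bell pepper 2, avocado 0.3478, hummus 0.3.
With no serving limits, spend the whole fat allowance on lentils: 63 g / 1 g × 8 g = 504.0 g.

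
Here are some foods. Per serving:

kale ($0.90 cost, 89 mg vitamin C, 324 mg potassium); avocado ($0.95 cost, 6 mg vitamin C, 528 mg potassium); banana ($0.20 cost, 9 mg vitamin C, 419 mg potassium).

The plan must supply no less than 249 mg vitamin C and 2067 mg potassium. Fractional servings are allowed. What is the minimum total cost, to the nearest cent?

$2.85

For a min-cost LP with two ≥-constraints, a basic feasible solution has at most two positive variables.
kale only: max(249/89, 2067/324) = 6.38 servings → $5.74.
avocado only: max(249/6, 2067/528) = 41.5 servings → $39.42.
banana only: max(249/9, 2067/419) = 27.67 servings → $5.53.
kale + avocado with both tight: 2.643 servings and 2.293 servings → $4.56.
kale + banana with both tight: 2.494 servings and 3.005 servings → $2.85.
avocado + banana: the both-tight solution has a negative serving — not a feasible corner.
So the least-cost plan costs $2.85.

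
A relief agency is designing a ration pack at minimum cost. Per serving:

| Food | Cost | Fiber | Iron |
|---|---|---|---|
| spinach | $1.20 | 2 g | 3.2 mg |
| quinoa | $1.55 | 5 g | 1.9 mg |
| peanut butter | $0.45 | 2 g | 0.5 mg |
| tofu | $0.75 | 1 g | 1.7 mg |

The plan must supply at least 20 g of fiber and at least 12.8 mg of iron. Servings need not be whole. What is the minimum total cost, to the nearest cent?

$6.67

Compare the cost at each extreme point of the feasible region.
spinach only: max(20/2, 12.8/3.2) = 10 servings → $12.00.
quinoa only: max(20/5, 12.8/1.9) = 6.737 servings → $10.44.
peanut butter only: max(20/2, 12.8/0.5) = 25.6 servings → $11.52.
tofu only: max(20/1, 12.8/1.7) = 20 servings → $15.00.
spinach + quinoa with both tight: 2.131 servings and 3.148 servings → $7.44.
spinach + peanut butter with both tight: 2.889 servings and 7.111 servings → $6.67.
spinach + tofu: the both-tight solution has a negative serving — not a feasible corner.
quinoa + peanut butter with both targets exact would need a negative amount; discard.
quinoa + tofu with both tight: 3.212 servings and 3.939 servings → $7.93.
peanut butter + tofu with both tight: 7.31 servings and 5.379 servings → $7.32.
Cheapest feasible corner: $6.67.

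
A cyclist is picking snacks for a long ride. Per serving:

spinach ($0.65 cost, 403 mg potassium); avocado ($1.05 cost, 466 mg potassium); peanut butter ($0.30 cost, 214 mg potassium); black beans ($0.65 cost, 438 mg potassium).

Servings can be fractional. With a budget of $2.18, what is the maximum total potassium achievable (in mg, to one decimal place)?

1555.1 mg

Potassium per dollar: peanut butter 713.3, black beans 673.8, spinach 620, avocado 443.8.
With no serving limits, spend the whole cost allowance on peanut butter: $2.18 / $0.30 × 214 mg = 1555.1 mg.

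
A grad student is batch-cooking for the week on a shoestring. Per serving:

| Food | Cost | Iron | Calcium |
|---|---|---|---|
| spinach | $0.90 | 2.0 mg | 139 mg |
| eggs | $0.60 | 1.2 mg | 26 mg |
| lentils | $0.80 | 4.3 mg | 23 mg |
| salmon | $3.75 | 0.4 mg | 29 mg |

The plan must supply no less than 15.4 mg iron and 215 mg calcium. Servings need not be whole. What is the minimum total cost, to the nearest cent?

$3.41

Minimising a linear cost over {iron ≥ 15.4, calcium ≥ 215, servings ≥ 0} — the optimum is at a vertex, using one or two foods.
spinach only: max(15.4/2.0, 215/139) = 7.7 servings → $6.93.
eggs only: max(15.4/1.2, 215/26) = 12.83 servings → $7.70.
lentils only: max(15.4/4.3, 215/23) = 9.348 servings → $7.48.
salmon only: max(15.4/0.4, 215/29) = 38.5 servings → $144.38.
spinach + eggs: the both-tight solution has a negative serving — not a feasible corner.
spinach + lentils with both tight: 1.034 servings and 3.101 servings → $3.41.
spinach + salmon with both targets exact would need a negative amount; discard.
eggs + lentils with both tight: 6.773 servings and 1.691 servings → $5.42.
eggs + salmon: the both-tight solution has a negative serving — not a feasible corner.
lentils + salmon with both tight: 3.122 servings and 4.938 servings → $21.01.
Cheapest feasible corner: $3.41.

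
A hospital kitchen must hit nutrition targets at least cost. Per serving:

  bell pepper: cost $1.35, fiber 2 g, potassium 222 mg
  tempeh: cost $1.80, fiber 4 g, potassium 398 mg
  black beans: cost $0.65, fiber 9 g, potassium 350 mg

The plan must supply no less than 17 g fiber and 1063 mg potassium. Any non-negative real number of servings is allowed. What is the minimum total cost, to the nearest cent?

$1.97

An LP optimum is at a vertex; with two nutrient constraints at most two foods are used. Check each candidate.
bell pepper only: max(17/2, 1063/222) = 8.5 servings → $11.47.
tempeh only: max(17/4, 1063/398) = 4.25 servings → $7.65.
black beans only: max(17/9, 1063/350) = 3.037 servings → $1.97.
bell pepper + tempeh: the both-tight solution has a negative serving — not a feasible corner.
bell pepper + black beans with both tight: 2.787 servings and 1.27 servings → $4.59.
tempeh + black beans with both tight: 1.658 servings and 1.152 servings → $3.73.
Cheapest feasible corner: $1.97.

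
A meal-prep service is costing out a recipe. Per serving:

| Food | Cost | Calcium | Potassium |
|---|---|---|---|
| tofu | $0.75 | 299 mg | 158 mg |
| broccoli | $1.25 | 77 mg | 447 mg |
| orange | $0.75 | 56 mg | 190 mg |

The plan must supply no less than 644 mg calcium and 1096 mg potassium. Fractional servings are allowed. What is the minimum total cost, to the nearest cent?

Check every corner: each single food scaled to meet both minima, and each pair solved so both constraints bind.
tofu only: max(644/299, 1096/158) = 6.937 servings → $5.20.
broccoli only: max(644/77, 1096/447) = 8.364 servings → $10.45.
orange only: max(644/56, 1096/190) = 11.5 servings → $8.62.
tofu + broccoli with both tight: 1.675 servings and 1.86 servings → $3.58.
tofu + orange with both tight: 1.272 servings and 4.711 servings → $4.49.
broccoli + orange: the both-tight solution has a negative serving — not a feasible corner.
Cheapest feasible corner: $3.58.

$3.58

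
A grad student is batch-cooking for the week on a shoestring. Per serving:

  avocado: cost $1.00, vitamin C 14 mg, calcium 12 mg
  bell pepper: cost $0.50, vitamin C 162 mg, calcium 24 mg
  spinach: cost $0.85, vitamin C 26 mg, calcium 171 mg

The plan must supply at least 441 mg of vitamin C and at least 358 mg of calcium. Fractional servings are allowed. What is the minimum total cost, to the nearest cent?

Minimising a linear cost over {vitamin C ≥ 441, calcium ≥ 358, servings ≥ 0} — the optimum is at a vertex, using one or two foods.
avocado only: max(441/14, 358/12) = 31.5 servings → $31.50.
bell pepper only: max(441/162, 358/24) = 14.92 servings → $7.46.
spinach only: max(441/26, 358/171) = 16.96 servings → $14.42.
avocado + bell pepper with both tight: 29.49 servings and 0.1741 servings → $29.57.
avocado + spinach: the both-tight solution has a negative serving — not a feasible corner.
bell pepper + spinach with both tight: 2.441 servings and 1.751 servings → $2.71.
So the least-cost plan costs $2.71.

$2.71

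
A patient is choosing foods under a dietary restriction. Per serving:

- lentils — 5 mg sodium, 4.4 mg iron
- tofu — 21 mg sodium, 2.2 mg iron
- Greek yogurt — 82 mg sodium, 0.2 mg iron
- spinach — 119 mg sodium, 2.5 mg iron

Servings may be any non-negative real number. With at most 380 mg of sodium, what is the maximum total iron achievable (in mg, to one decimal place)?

334.4 mg

Iron per mg sodium: lentils 0.88, tofu 0.1048, spinach 0.02101, Greek yogurt 0.002439.
With no serving limits, spend the whole sodium allowance on lentils: 380 mg / 5 mg × 4.4 mg = 334.4 mg.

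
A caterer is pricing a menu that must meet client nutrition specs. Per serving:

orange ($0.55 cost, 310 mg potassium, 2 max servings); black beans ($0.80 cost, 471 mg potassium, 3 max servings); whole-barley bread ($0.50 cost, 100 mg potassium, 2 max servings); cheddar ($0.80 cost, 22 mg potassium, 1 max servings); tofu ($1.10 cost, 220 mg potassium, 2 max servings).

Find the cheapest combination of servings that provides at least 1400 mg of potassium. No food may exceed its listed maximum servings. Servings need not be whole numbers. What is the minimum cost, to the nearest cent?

Cost per mg of potassium: black beans $0.0017, orange $0.0018, whole-barley bread $0.0050, tofu $0.0050, cheddar $0.0364.
Take 2.972 servings of black beans: +1400.0 mg potassium for $2.38 (total $2.38, still need 0.0 mg).
Greedy by cheapest-per-mg is optimal for a single linear constraint, so the minimum cost is $2.38.

$2.38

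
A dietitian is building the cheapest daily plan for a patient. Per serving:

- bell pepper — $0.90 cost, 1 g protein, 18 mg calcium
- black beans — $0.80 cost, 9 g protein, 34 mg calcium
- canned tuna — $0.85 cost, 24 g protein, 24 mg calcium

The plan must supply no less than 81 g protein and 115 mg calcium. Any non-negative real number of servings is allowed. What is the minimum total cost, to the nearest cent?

The cheapest plan sits at a corner of the feasible region — with two constraints it uses at most two foods.
bell pepper only: max(81/1, 115/18) = 81 servings → $72.90.
black beans only: max(81/9, 115/34) = 9 servings → $7.20.
canned tuna only: max(81/24, 115/24) = 4.792 servings → $4.07.
bell pepper + black beans with both targets exact would need a negative amount; discard.
bell pepper + canned tuna with both tight: 2 servings and 3.292 servings → $4.60.
black beans + canned tuna with both tight: 1.36 servings and 2.865 servings → $3.52.
Cheapest feasible corner: $3.52.

$3.52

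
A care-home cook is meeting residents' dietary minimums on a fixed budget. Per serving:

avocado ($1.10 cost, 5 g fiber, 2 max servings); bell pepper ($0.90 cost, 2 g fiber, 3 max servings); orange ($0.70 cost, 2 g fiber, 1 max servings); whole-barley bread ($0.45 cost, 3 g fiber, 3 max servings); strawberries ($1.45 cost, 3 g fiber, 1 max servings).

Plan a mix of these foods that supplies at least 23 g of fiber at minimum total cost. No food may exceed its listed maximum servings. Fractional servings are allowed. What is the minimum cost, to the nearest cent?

Cost per g of fiber: whole-barley bread $0.1500, avocado $0.2200, orange $0.3500, bell pepper $0.4500, strawberries $0.4833.
Take 3 servings of whole-barley bread: +9.0 g fiber for $1.35 (total $1.35, still need 14.0 g).
Take 2 servings of avocado: +10.0 g fiber for $2.20 (total $3.55, still need 4.0 g).
Take 1 serving of orange: +2.0 g fiber for $0.70 (total $4.25, still need 2.0 g).
Take 1 serving of bell pepper: +2.0 g fiber for $0.90 (total $5.15, still need 0.0 g).
Filling from the cheapest source first is optimal under one linear minimum: $5.15.

$5.15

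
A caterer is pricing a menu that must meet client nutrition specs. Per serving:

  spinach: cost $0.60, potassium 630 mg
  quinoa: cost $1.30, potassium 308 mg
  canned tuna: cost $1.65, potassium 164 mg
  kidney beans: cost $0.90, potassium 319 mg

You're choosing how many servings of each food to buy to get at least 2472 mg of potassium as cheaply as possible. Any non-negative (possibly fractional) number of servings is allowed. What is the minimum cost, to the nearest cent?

$2.35

Cost per mg of potassium: spinach $0.0010, kidney beans $0.0028, quinoa $0.0042, canned tuna $0.0101.
With no serving limits, use only spinach: 2472 mg / 630 mg = 3.924 servings × $0.60 = $2.35.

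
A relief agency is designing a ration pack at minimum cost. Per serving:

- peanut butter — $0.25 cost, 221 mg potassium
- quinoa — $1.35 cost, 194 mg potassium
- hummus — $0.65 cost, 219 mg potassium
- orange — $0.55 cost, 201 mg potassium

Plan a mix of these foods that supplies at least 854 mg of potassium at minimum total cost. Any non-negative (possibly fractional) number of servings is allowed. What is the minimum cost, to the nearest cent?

Cost per mg of potassium: peanut butter $0.0011, orange $0.0027, hummus $0.0030, quinoa $0.0070.
With no serving limits, use only peanut butter: 854 mg / 221 mg = 3.864 servings × $0.25 = $0.97.

$0.97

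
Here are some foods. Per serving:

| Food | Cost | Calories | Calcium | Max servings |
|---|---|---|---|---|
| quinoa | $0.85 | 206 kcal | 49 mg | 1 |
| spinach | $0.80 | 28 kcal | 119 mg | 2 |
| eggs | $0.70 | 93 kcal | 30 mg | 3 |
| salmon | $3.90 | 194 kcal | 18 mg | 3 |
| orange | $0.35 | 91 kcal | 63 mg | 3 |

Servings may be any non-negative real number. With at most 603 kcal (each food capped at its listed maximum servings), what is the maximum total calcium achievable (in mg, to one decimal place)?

Calcium per kcal: spinach 4.25, orange 0.6923, eggs 0.3226, quinoa 0.2379, salmon 0.09278.
Take 2 servings of spinach: uses 56 kcal, +238.0 mg calcium (running total 238.0 mg).
Take 3 servings of orange: uses 273 kcal, +189.0 mg calcium (running total 427.0 mg).
Take 2.946 servings of eggs: uses 274 kcal, +88.4 mg calcium (running total 515.4 mg).
Greedy by best ratio exhausts the calories allowance optimally: 515.4 mg.

515.4 mg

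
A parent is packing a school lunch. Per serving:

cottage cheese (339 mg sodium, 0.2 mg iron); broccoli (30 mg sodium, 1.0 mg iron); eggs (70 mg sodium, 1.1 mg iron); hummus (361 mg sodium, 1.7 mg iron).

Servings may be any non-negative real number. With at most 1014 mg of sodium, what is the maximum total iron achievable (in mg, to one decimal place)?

Iron per mg sodium: broccoli 0.03333, eggs 0.01571, hummus 0.004709, cottage cheese 0.00059.
With no serving limits, spend the whole sodium allowance on broccoli: 1014 mg / 30 mg × 1.0 mg = 33.8 mg.

33.8 mg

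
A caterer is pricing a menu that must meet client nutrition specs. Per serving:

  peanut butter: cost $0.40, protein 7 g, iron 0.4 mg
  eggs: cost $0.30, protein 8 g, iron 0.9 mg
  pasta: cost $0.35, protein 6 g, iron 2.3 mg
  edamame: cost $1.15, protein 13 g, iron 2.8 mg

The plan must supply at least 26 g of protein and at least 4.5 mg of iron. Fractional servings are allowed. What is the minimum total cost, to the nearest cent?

$1.10

peanut butter only: max(26/7, 4.5/0.4) = 11.25 servings → $4.50.
eggs only: max(26/8, 4.5/0.9) = 5 servings → $1.50.
pasta only: max(26/6, 4.5/2.3) = 4.333 servings → $1.52.
edamame only: max(26/13, 4.5/2.8) = 2 servings → $2.30.
peanut butter + eggs: the both-tight solution has a negative serving — not a feasible corner.
peanut butter + pasta with both tight: 2.394 servings and 1.54 servings → $1.50.
peanut butter + edamame with both tight: 0.9931 servings and 1.465 servings → $2.08.
eggs + pasta with both tight: 2.523 servings and 0.9692 servings → $1.10.
eggs + edamame with both tight: 1.336 servings and 1.178 servings → $1.76.
pasta + edamame with both targets exact would need a negative amount; discard.
The minimum over all feasible corners is $1.10.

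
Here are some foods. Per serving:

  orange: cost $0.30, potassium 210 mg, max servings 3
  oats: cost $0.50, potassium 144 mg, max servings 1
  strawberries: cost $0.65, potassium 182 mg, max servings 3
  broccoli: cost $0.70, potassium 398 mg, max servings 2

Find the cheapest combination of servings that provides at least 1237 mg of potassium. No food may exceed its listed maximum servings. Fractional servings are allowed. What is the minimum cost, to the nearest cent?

Cost per mg of potassium: orange $0.0014, broccoli $0.0018, oats $0.0035, strawberries $0.0036.
Take 3 servings of orange: +630.0 mg potassium for $0.90 (total $0.90, still need 607.0 mg).
Take 1.525 servings of broccoli: +607.0 mg potassium for $1.07 (total $1.97, still need 0.0 mg).
Greedy by cheapest-per-mg is optimal for a single linear constraint, so the minimum cost is $1.97.

$1.97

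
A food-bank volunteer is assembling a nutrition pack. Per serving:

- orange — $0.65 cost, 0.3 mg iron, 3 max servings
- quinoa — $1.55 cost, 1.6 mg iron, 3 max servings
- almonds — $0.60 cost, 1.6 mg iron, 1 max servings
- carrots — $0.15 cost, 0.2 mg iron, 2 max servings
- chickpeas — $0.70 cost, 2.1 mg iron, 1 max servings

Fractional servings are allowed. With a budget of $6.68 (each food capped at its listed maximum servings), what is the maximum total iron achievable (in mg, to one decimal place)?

Iron per dollar: chickpeas 3, almonds 2.667, carrots 1.333, quinoa 1.032, orange 0.4615.
Take 1 serving of chickpeas: spends $0.70, +2.1 mg iron (running total 2.1 mg).
Take 1 serving of almonds: spends $0.60, +1.6 mg iron (running total 3.7 mg).
Take 2 servings of carrots: spends $0.30, +0.4 mg iron (running total 4.1 mg).
Take 3 servings of quinoa: spends $4.65, +4.8 mg iron (running total 8.9 mg).
Take 0.6615 servings of orange: spends $0.43, +0.2 mg iron (running total 9.1 mg).
Greedy by best ratio exhausts the cost allowance optimally: 9.1 mg.

9.1 mg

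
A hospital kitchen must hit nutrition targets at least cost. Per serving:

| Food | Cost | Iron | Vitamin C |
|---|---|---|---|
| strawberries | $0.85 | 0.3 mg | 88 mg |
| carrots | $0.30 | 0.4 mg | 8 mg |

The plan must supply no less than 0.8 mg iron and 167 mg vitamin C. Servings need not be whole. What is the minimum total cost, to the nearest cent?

A basic optimal solution has at most two foods positive. Try each food alone and each pair with both targets met exactly.
strawberries only: max(0.8/0.3, 167/88) = 2.667 servings → $2.27.
carrots only: max(0.8/0.4, 167/8) = 20.88 servings → $6.26.
strawberries + carrots with both tight: 1.841 servings and 0.6189 servings → $1.75.
So the least-cost plan costs $1.75.

$1.75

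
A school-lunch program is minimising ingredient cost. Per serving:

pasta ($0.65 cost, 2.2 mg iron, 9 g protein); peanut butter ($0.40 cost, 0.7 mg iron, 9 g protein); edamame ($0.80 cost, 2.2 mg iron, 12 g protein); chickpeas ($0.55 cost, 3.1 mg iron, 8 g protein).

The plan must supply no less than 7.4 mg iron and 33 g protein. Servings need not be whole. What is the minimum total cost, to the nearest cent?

$1.85

For a min-cost LP with two ≥-constraints, a basic feasible solution has at most two positive variables.
pasta only: max(7.4/2.2, 33/9) = 3.667 servings → $2.38.
peanut butter only: max(7.4/0.7, 33/9) = 10.57 servings → $4.23.
edamame only: max(7.4/2.2, 33/12) = 3.364 servings → $2.69.
chickpeas only: max(7.4/3.1, 33/8) = 4.125 servings → $2.27.
pasta + peanut butter with both tight: 3.222 servings and 0.4444 servings → $2.27.
pasta + edamame with both tight: 2.455 servings and 0.9091 servings → $2.32.
pasta + chickpeas: the both-tight solution has a negative serving — not a feasible corner.
peanut butter + edamame: intersection lies outside the first quadrant.
peanut butter + chickpeas with both tight: 1.933 servings and 1.951 servings → $1.85.
edamame + chickpeas with both tight: 2.199 servings and 0.8265 servings → $2.21.
So the least-cost plan costs $1.85.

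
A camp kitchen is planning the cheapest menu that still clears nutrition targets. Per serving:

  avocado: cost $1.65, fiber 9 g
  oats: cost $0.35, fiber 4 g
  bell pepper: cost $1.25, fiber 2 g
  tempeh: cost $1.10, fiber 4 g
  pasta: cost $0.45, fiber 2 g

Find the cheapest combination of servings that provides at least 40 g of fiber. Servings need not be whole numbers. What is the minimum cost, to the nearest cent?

$3.50

Cost per g of fiber: oats $0.0875, avocado $0.1833, pasta $0.2250, tempeh $0.2750, bell pepper $0.6250.
With no serving limits, use only oats: 40 g / 4 g = 10 servings × $0.35 = $3.50.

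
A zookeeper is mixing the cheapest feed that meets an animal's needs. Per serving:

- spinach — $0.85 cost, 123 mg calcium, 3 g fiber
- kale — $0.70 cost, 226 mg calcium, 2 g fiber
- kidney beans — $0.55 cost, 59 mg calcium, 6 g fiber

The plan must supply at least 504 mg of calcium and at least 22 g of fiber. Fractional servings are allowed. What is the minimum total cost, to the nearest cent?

$2.74

The cheapest plan sits at a corner of the feasible region — with two constraints it uses at most two foods.
spinach only: max(504/123, 22/3) = 7.333 servings → $6.23.
kale only: max(504/226, 22/2) = 11 servings → $7.70.
kidney beans only: max(504/59, 22/6) = 8.542 servings → $4.70.
spinach + kale: the both-tight solution has a negative serving — not a feasible corner.
spinach + kidney beans with both tight: 3.077 servings and 2.128 servings → $3.79.
kale + kidney beans with both tight: 1.394 servings and 3.202 servings → $2.74.
Cheapest feasible corner: $2.74.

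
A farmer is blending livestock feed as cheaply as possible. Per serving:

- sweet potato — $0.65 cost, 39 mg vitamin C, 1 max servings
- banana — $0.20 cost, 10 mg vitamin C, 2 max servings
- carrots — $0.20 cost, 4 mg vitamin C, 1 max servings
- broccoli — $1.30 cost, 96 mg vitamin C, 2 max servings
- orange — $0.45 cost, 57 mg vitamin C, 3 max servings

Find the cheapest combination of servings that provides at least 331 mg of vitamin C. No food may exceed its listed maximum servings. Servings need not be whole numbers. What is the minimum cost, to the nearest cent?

Cost per mg of vitamin C: orange $0.0079, broccoli $0.0135, sweet potato $0.0167, banana $0.0200, carrots $0.0500.
Take 3 servings of orange: +171.0 mg vitamin C for $1.35 (total $1.35, still need 160.0 mg).
Take 1.667 servings of broccoli: +160.0 mg vitamin C for $2.17 (total $3.52, still need 0.0 mg).
Greedy by cheapest-per-mg is optimal for a single linear constraint, so the minimum cost is $3.52.

$3.52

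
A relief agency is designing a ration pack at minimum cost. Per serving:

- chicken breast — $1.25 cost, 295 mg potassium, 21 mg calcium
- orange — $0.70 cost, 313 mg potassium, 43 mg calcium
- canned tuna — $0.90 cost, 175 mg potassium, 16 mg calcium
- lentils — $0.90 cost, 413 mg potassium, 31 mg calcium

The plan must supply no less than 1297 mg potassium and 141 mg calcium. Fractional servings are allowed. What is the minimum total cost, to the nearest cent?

$2.87

Check every corner: each single food scaled to meet both minima, and each pair solved so both constraints bind.
chicken breast only: max(1297/295, 141/21) = 6.714 servings → $8.39.
orange only: max(1297/313, 141/43) = 4.144 servings → $2.90.
canned tuna only: max(1297/175, 141/16) = 8.812 servings → $7.93.
lentils only: max(1297/413, 141/31) = 4.548 servings → $4.09.
chicken breast + orange with both tight: 1.904 servings and 2.349 servings → $4.02.
chicken breast + canned tuna: intersection lies outside the first quadrant.
chicken breast + lentils: intersection lies outside the first quadrant.
orange + canned tuna with both tight: 1.559 servings and 4.624 servings → $5.25.
orange + lentils with both tight: 2.238 servings and 1.445 servings → $2.87.
canned tuna + lentils with both targets exact would need a negative amount; discard.
Cheapest feasible corner: $2.87.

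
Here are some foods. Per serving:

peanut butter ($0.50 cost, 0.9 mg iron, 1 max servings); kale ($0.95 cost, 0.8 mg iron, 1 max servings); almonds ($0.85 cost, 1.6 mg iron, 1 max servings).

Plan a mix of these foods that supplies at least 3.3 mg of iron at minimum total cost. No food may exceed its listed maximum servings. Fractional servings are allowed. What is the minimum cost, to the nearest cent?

$2.30

Cost per mg of iron: almonds $0.5312, peanut butter $0.5556, kale $1.1875.
Take 1 serving of almonds: +1.6 mg iron for $0.85 (total $0.85, still need 1.7 mg).
Take 1 serving of peanut butter: +0.9 mg iron for $0.50 (total $1.35, still need 0.8 mg).
Take 1 serving of kale: +0.8 mg iron for $0.95 (total $2.30, still need 0.0 mg).
Filling from the cheapest source first is optimal under one linear minimum: $2.30.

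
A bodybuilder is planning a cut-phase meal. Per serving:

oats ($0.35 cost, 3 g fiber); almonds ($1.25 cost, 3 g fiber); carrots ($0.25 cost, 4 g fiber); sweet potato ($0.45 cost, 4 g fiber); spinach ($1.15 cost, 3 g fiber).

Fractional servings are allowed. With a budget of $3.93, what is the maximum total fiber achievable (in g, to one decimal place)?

Fiber per dollar: carrots 16, sweet potato 8.889, oats 8.571, spinach 2.609, almonds 2.4.
With no serving limits, spend the whole cost allowance on carrots: $3.93 / $0.25 × 4 g = 62.9 g.

62.9 g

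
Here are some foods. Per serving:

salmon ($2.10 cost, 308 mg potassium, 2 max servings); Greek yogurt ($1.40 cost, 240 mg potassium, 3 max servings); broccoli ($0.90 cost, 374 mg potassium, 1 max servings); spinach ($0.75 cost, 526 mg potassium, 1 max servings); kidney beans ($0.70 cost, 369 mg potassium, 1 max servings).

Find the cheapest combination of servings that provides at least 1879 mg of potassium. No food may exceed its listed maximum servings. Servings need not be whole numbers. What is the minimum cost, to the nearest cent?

Cost per mg of potassium: spinach $0.0014, kidney beans $0.0019, broccoli $0.0024, Greek yogurt $0.0058, salmon $0.0068.
Take 1 serving of spinach: +526.0 mg potassium for $0.75 (total $0.75, still need 1353.0 mg).
Take 1 serving of kidney beans: +369.0 mg potassium for $0.70 (total $1.45, still need 984.0 mg).
Take 1 serving of broccoli: +374.0 mg potassium for $0.90 (total $2.35, still need 610.0 mg).
Take 2.542 servings of Greek yogurt: +610.0 mg potassium for $3.56 (total $5.91, still need 0.0 mg).
Greedy by cheapest-per-mg is optimal for a single linear constraint, so the minimum cost is $5.91.

$5.91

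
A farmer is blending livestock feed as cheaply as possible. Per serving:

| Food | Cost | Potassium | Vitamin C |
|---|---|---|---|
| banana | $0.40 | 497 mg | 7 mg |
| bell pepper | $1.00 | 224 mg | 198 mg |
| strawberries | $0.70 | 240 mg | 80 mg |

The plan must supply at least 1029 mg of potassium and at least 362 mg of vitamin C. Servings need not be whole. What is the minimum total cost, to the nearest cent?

$2.29

Two binding constraints pin down two serving amounts, so the optimal mix uses at most two foods. The candidates are each food alone (scaled to the tighter of potassium/vitamin C) and each pair with both constraints tight.
banana only: max(1029/497, 362/7) = 51.71 servings → $20.69.
bell pepper only: max(1029/224, 362/198) = 4.594 servings → $4.59.
strawberries only: max(1029/240, 362/80) = 4.525 servings → $3.17.
banana + bell pepper with both tight: 1.267 servings and 1.784 servings → $2.29.
banana + strawberries: intersection lies outside the first quadrant.
bell pepper + strawberries with both tight: 0.1541 servings and 4.144 servings → $3.05.
Cheapest feasible corner: $2.29.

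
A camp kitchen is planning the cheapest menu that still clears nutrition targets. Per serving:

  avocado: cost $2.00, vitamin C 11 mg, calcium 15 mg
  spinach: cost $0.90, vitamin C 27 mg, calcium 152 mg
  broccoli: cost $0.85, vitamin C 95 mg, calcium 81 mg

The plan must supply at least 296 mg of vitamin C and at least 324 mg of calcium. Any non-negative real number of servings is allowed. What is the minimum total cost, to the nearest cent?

$3.01

Minimising a linear cost over {vitamin C ≥ 296, calcium ≥ 324, servings ≥ 0} — the optimum is at a vertex, using one or two foods.
avocado only: max(296/11, 324/15) = 26.91 servings → $53.82.
spinach only: max(296/27, 324/152) = 10.96 servings → $9.87.
broccoli only: max(296/95, 324/81) = 4 servings → $3.40.
avocado + spinach with both targets exact would need a negative amount; discard.
avocado + broccoli with both tight: 12.74 servings and 1.64 servings → $26.88.
spinach + broccoli with both tight: 0.5553 servings and 2.958 servings → $3.01.
The minimum over all feasible corners is $3.01.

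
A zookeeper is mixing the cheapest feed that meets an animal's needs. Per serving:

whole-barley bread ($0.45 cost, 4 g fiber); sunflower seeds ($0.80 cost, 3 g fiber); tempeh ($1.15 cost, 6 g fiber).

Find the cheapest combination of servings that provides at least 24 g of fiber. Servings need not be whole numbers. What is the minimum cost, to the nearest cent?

Cost per g of fiber: whole-barley bread $0.1125, tempeh $0.1917, sunflower seeds $0.2667.
With no serving limits, use only whole-barley bread: 24 g / 4 g = 6 servings × $0.45 = $2.70.

$2.70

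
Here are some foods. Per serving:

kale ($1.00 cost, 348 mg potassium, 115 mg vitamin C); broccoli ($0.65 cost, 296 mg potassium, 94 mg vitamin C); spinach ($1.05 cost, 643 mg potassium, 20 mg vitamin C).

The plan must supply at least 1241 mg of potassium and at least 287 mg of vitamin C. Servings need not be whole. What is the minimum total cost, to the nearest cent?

$2.51

An LP optimum is at a vertex; with two nutrient constraints at most two foods are used. Check each candidate.
kale only: max(1241/348, 287/115) = 3.566 servings → $3.57.
broccoli only: max(1241/296, 287/94) = 4.193 servings → $2.73.
spinach only: max(1241/643, 287/20) = 14.35 servings → $15.07.
kale + broccoli with both targets exact would need a negative amount; discard.
kale + spinach with both tight: 2.384 servings and 0.6395 servings → $3.06.
broccoli + spinach with both tight: 2.929 servings and 0.5815 servings → $2.51.
The minimum over all feasible corners is $2.51.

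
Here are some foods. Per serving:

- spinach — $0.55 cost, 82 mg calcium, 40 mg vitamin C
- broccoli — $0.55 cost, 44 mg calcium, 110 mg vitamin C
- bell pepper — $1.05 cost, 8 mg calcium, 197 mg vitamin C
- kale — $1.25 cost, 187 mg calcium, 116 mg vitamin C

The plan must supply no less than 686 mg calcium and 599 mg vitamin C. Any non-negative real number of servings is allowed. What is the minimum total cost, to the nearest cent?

$5.12

spinach only: max(686/82, 599/40) = 14.97 servings → $8.24.
broccoli only: max(686/44, 599/110) = 15.59 servings → $8.57.
bell pepper only: max(686/8, 599/197) = 85.75 servings → $90.04.
kale only: max(686/187, 599/116) = 5.164 servings → $6.45.
spinach + broccoli with both tight: 6.764 servings and 2.986 servings → $5.36.
spinach + bell pepper with both tight: 8.232 servings and 1.369 servings → $5.97.
spinach + kale: the both-tight solution has a negative serving — not a feasible corner.
broccoli + bell pepper: the both-tight solution has a negative serving — not a feasible corner.
broccoli + kale with both tight: 2.097 servings and 3.175 servings → $5.12.
bell pepper + kale with both tight: 0.9033 servings and 3.63 servings → $5.49.
Cheapest feasible corner: $5.12.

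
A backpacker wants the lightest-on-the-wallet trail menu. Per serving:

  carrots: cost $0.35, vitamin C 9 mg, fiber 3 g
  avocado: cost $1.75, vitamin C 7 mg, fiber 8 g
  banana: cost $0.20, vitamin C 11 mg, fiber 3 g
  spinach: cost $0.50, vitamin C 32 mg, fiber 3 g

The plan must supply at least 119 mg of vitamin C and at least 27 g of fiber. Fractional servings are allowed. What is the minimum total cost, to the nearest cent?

$2.09

Compare the cost at each extreme point of the feasible region.
carrots only: max(119/9, 27/3) = 13.22 servings → $4.63.
avocado only: max(119/7, 27/8) = 17 servings → $29.75.
banana only: max(119/11, 27/3) = 10.82 servings → $2.16.
spinach only: max(119/32, 27/3) = 9 servings → $4.50.
carrots + avocado: the both-tight solution has a negative serving — not a feasible corner.
carrots + banana: the both-tight solution has a negative serving — not a feasible corner.
carrots + spinach with both tight: 7.348 servings and 1.652 servings → $3.40.
avocado + banana with both targets exact would need a negative amount; discard.
avocado + spinach with both tight: 2.157 servings and 3.247 servings → $5.40.
banana + spinach with both tight: 8.048 servings and 0.9524 servings → $2.09.
The minimum over all feasible corners is $2.09.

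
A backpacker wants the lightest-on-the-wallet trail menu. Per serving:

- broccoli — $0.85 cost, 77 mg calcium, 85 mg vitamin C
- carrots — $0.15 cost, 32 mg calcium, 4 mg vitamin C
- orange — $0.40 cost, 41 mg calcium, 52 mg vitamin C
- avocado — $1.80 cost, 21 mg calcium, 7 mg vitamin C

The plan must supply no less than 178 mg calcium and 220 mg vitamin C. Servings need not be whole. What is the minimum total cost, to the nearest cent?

With two linear requirements the optimum uses one or two foods; enumerate the corners.
broccoli only: max(178/77, 220/85) = 2.588 servings → $2.20.
carrots only: max(178/32, 220/4) = 55 servings → $8.25.
orange only: max(178/41, 220/52) = 4.341 servings → $1.74.
avocado only: max(178/21, 220/7) = 31.43 servings → $56.57.
broccoli + carrots: the both-tight solution has a negative serving — not a feasible corner.
broccoli + orange with both tight: 0.4547 servings and 3.487 servings → $1.78.
broccoli + avocado with both targets exact would need a negative amount; discard.
carrots + orange with both tight: 0.1573 servings and 4.219 servings → $1.71.
carrots + avocado with both targets exact would need a negative amount; discard.
orange + avocado with both tight: 4.191 servings and 0.2932 servings → $2.20.
Cheapest feasible corner: $1.71.

$1.71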